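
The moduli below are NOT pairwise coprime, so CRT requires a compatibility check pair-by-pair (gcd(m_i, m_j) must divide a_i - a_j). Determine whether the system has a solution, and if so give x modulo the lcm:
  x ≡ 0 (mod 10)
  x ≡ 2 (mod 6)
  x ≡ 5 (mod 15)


Moduli 10, 6, 15 are not pairwise coprime, so CRT works modulo lcm(m_i) when all pairwise compatibility conditions hold.
Pairwise compatibility: gcd(m_i, m_j) must divide a_i - a_j for every pair.
Merge one congruence at a time:
  Start: x ≡ 0 (mod 10).
  Combine with x ≡ 2 (mod 6): gcd(10, 6) = 2; 2 - 0 = 2, which IS divisible by 2, so compatible.
    Write x = 0 + 10·t and substitute into x ≡ 2 (mod 6): 10·t ≡ 2 − 0 = 2 (mod 6).
    Divide the congruence (and modulus) by g = 2: 5·t ≡ 1 (mod 3).
    Reduce coefficients mod 3: 2·t ≡ 1 (mod 3).
    The inverse of 2 mod 3 is 2 (since 2·2 = 4 = 1·3 + 1), so t ≡ 2·1 = 2 ≡ 2 (mod 3).
    Then x = 0 + 10·2 = 20, valid modulo lcm(10, 6) = 30: x ≡ 20 (mod 30).
  Combine with x ≡ 5 (mod 15): gcd(30, 15) = 15; 5 - 20 = -15, which IS divisible by 15, so compatible.
    Write x = 20 + 30·t and substitute into x ≡ 5 (mod 15): 30·t ≡ 5 − 20 = -15 (mod 15).
    Divide the congruence (and modulus) by g = 15: 2·t ≡ -1 (mod 1).
    Modulo 1 every t works; take t = 0.
    Then x = 20 + 30·0 = 20, valid modulo lcm(30, 15) = 30: x ≡ 20 (mod 30).
Verify: 20 mod 10 = 0, 20 mod 6 = 2, 20 mod 15 = 5.

x ≡ 20 (mod 30).


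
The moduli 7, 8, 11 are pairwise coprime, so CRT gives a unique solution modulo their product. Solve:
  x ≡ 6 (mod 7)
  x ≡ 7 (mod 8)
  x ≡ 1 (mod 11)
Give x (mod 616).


Moduli 7, 8, 11 are pairwise coprime; by CRT there is a unique solution modulo M = 7 · 8 · 11 = 616.
Solve pairwise, accumulating the modulus:
  Start with x ≡ 6 (mod 7).
  Combine with x ≡ 7 (mod 8): since gcd(7, 8) = 1, we get a unique residue mod 56.
    Write x = 6 + 7·t and substitute into x ≡ 7 (mod 8): 7·t ≡ 7 − 6 = 1 (mod 8).
    The inverse of 7 mod 8 is 7 (since 7·7 = 49 = 6·8 + 1), so t ≡ 7·1 = 7 ≡ 7 (mod 8).
    Then x = 6 + 7·7 = 55, valid modulo lcm(7, 8) = 56: x ≡ 55 (mod 56).
  Combine with x ≡ 1 (mod 11): since gcd(56, 11) = 1, we get a unique residue mod 616.
    Write x = 55 + 56·t and substitute into x ≡ 1 (mod 11): 56·t ≡ 1 − 55 = -54 (mod 11).
    Reduce coefficients mod 11: 1·t ≡ 1 (mod 11).
    So t ≡ 1 (mod 11).
    Then x = 55 + 56·1 = 111, valid modulo lcm(56, 11) = 616: x ≡ 111 (mod 616).
Verify: 111 mod 7 = 6 ✓, 111 mod 8 = 7 ✓, 111 mod 11 = 1 ✓.

x ≡ 111 (mod 616).


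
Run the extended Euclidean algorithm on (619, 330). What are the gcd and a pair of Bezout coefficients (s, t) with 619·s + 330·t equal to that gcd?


Euclidean algorithm on (619, 330) — divide until remainder is 0:
  619 = 1 · 330 + 289
  330 = 1 · 289 + 41
  289 = 7 · 41 + 2
  41 = 20 · 2 + 1
  2 = 2 · 1 + 0
gcd(619, 330) = 1.
Track Bezout coefficients alongside the remainders: start with r₀ = 619 = a·1 + b·0 (s = 1, t = 0) and r₁ = 330 = a·0 + b·1 (s = 0, t = 1); each new remainder r_{k+1} = r_{k-1} − q_k·r_k inherits s_{k+1} = s_{k-1} − q_k·s_k, t_{k+1} = t_{k-1} − q_k·t_k, so r_k = a·s_k + b·t_k at every step:
  q = 1: r = 289, s = 1 − 1·0 = 1, t = 0 − 1·1 = -1  (check: 619·1 + 330·(-1) = 289)
  q = 1: r = 41, s = 0 − 1·1 = -1, t = 1 − 1·(-1) = 2  (check: 619·(-1) + 330·2 = 41)
  q = 7: r = 2, s = 1 − 7·(-1) = 8, t = -1 − 7·2 = -15  (check: 619·8 + 330·(-15) = 2)
  q = 20: r = 1, s = -1 − 20·8 = -161, t = 2 − 20·(-15) = 302  (check: 619·(-161) + 330·302 = 1)
The row with r = 1 (the gcd) gives the Bezout coefficients s = -161, t = 302.
Result: 619 · (-161) + 330 · (302) = 1.

gcd(619, 330) = 1; s = -161, t = 302 (check: 619·(-161) + 330·302 = 1).


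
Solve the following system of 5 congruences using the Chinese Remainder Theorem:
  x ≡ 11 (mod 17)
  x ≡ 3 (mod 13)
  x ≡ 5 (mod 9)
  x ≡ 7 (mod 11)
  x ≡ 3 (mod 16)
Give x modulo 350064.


Product of moduli M = 17 · 13 · 9 · 11 · 16 = 350064.
Merge one congruence at a time:
  Start: x ≡ 11 (mod 17).
  Combine with x ≡ 3 (mod 13); new modulus lcm = 221.
    Write x = 11 + 17·t and substitute into x ≡ 3 (mod 13): 17·t ≡ 3 − 11 = -8 (mod 13).
    Reduce coefficients mod 13: 4·t ≡ 5 (mod 13).
    The inverse of 4 mod 13 is 10 (since 4·10 = 40 = 3·13 + 1), so t ≡ 10·5 = 50 ≡ 11 (mod 13).
    Then x = 11 + 17·11 = 198, valid modulo lcm(17, 13) = 221: x ≡ 198 (mod 221).
  Combine with x ≡ 5 (mod 9); new modulus lcm = 1989.
    Write x = 198 + 221·t and substitute into x ≡ 5 (mod 9): 221·t ≡ 5 − 198 = -193 (mod 9).
    Reduce coefficients mod 9: 5·t ≡ 5 (mod 9).
    The inverse of 5 mod 9 is 2 (since 5·2 = 10 = 1·9 + 1), so t ≡ 2·5 = 10 ≡ 1 (mod 9).
    Then x = 198 + 221·1 = 419, valid modulo lcm(221, 9) = 1989: x ≡ 419 (mod 1989).
  Combine with x ≡ 7 (mod 11); new modulus lcm = 21879.
    Write x = 419 + 1989·t and substitute into x ≡ 7 (mod 11): 1989·t ≡ 7 − 419 = -412 (mod 11).
    Reduce coefficients mod 11: 9·t ≡ 6 (mod 11).
    The inverse of 9 mod 11 is 5 (since 9·5 = 45 = 4·11 + 1), so t ≡ 5·6 = 30 ≡ 8 (mod 11).
    Then x = 419 + 1989·8 = 16331, valid modulo lcm(1989, 11) = 21879: x ≡ 16331 (mod 21879).
  Combine with x ≡ 3 (mod 16); new modulus lcm = 350064.
    Write x = 16331 + 21879·t and substitute into x ≡ 3 (mod 16): 21879·t ≡ 3 − 16331 = -16328 (mod 16).
    Reduce coefficients mod 16: 7·t ≡ 8 (mod 16).
    The inverse of 7 mod 16 is 7 (since 7·7 = 49 = 3·16 + 1), so t ≡ 7·8 = 56 ≡ 8 (mod 16).
    Then x = 16331 + 21879·8 = 191363, valid modulo lcm(21879, 16) = 350064: x ≡ 191363 (mod 350064).
Verify against each original: 191363 mod 17 = 11, 191363 mod 13 = 3, 191363 mod 9 = 5, 191363 mod 11 = 7, 191363 mod 16 = 3.

x ≡ 191363 (mod 350064).


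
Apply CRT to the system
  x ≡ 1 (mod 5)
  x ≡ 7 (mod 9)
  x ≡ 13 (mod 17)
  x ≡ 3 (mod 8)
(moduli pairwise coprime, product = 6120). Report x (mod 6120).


Product of moduli M = 5 · 9 · 17 · 8 = 6120.
Merge one congruence at a time:
  Start: x ≡ 1 (mod 5).
  Combine with x ≡ 7 (mod 9); new modulus lcm = 45.
    Write x = 1 + 5·t and substitute into x ≡ 7 (mod 9): 5·t ≡ 7 − 1 = 6 (mod 9).
    The inverse of 5 mod 9 is 2 (since 5·2 = 10 = 1·9 + 1), so t ≡ 2·6 = 12 ≡ 3 (mod 9).
    Then x = 1 + 5·3 = 16, valid modulo lcm(5, 9) = 45: x ≡ 16 (mod 45).
  Combine with x ≡ 13 (mod 17); new modulus lcm = 765.
    Write x = 16 + 45·t and substitute into x ≡ 13 (mod 17): 45·t ≡ 13 − 16 = -3 (mod 17).
    Reduce coefficients mod 17: 11·t ≡ 14 (mod 17).
    The inverse of 11 mod 17 is 14 (since 11·14 = 154 = 9·17 + 1), so t ≡ 14·14 = 196 ≡ 9 (mod 17).
    Then x = 16 + 45·9 = 421, valid modulo lcm(45, 17) = 765: x ≡ 421 (mod 765).
  Combine with x ≡ 3 (mod 8); new modulus lcm = 6120.
    Write x = 421 + 765·t and substitute into x ≡ 3 (mod 8): 765·t ≡ 3 − 421 = -418 (mod 8).
    Reduce coefficients mod 8: 5·t ≡ 6 (mod 8).
    The inverse of 5 mod 8 is 5 (since 5·5 = 25 = 3·8 + 1), so t ≡ 5·6 = 30 ≡ 6 (mod 8).
    Then x = 421 + 765·6 = 5011, valid modulo lcm(765, 8) = 6120: x ≡ 5011 (mod 6120).
Verify against each original: 5011 mod 5 = 1, 5011 mod 9 = 7, 5011 mod 17 = 13, 5011 mod 8 = 3.

x ≡ 5011 (mod 6120).


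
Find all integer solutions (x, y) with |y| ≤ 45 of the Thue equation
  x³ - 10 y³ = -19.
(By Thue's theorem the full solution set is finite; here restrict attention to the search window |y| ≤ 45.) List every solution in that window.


The equation is x³ - 10y³ = -19. For fixed y, x³ = 10·y³ − 19, so a solution requires the RHS to be a perfect cube.
Strategy: iterate y from -45 to 45, compute RHS = 10·y³ − 19, and check whether it is a (positive or negative) perfect cube.
Check small values of y:
  y = 0: RHS = -19 is not a perfect cube.
  y = 1: RHS = -9 is not a perfect cube.
  y = -1: RHS = -29 is not a perfect cube.
  y = 2: RHS = 61 is not a perfect cube.
  y = -2: RHS = -99 is not a perfect cube.
  y = 3: RHS = 251 is not a perfect cube.
  y = -3: RHS = -289 is not a perfect cube.
Continuing the search up to |y| = 45 finds no solutions either.
No (x, y) in the scanned range satisfies the equation.

No integer solutions with |y| ≤ 45.


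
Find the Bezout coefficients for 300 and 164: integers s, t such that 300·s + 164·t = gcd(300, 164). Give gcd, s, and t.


Euclidean algorithm on (300, 164) — divide until remainder is 0:
  300 = 1 · 164 + 136
  164 = 1 · 136 + 28
  136 = 4 · 28 + 24
  28 = 1 · 24 + 4
  24 = 6 · 4 + 0
gcd(300, 164) = 4.
Track Bezout coefficients alongside the remainders: start with r₀ = 300 = a·1 + b·0 (s = 1, t = 0) and r₁ = 164 = a·0 + b·1 (s = 0, t = 1); each new remainder r_{k+1} = r_{k-1} − q_k·r_k inherits s_{k+1} = s_{k-1} − q_k·s_k, t_{k+1} = t_{k-1} − q_k·t_k, so r_k = a·s_k + b·t_k at every step:
  q = 1: r = 136, s = 1 − 1·0 = 1, t = 0 − 1·1 = -1  (check: 300·1 + 164·(-1) = 136)
  q = 1: r = 28, s = 0 − 1·1 = -1, t = 1 − 1·(-1) = 2  (check: 300·(-1) + 164·2 = 28)
  q = 4: r = 24, s = 1 − 4·(-1) = 5, t = -1 − 4·2 = -9  (check: 300·5 + 164·(-9) = 24)
  q = 1: r = 4, s = -1 − 1·5 = -6, t = 2 − 1·(-9) = 11  (check: 300·(-6) + 164·11 = 4)
The row with r = 4 (the gcd) gives the Bezout coefficients s = -6, t = 11.
Result: 300 · (-6) + 164 · (11) = 4.

gcd(300, 164) = 4; s = -6, t = 11 (check: 300·(-6) + 164·11 = 4).


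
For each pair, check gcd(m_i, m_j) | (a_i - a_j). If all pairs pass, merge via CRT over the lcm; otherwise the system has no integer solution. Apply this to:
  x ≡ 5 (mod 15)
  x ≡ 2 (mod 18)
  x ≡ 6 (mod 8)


Moduli 15, 18, 8 are not pairwise coprime, so CRT works modulo lcm(m_i) when all pairwise compatibility conditions hold.
Pairwise compatibility: gcd(m_i, m_j) must divide a_i - a_j for every pair.
Merge one congruence at a time:
  Start: x ≡ 5 (mod 15).
  Combine with x ≡ 2 (mod 18): gcd(15, 18) = 3; 2 - 5 = -3, which IS divisible by 3, so compatible.
    Write x = 5 + 15·t and substitute into x ≡ 2 (mod 18): 15·t ≡ 2 − 5 = -3 (mod 18).
    Divide the congruence (and modulus) by g = 3: 5·t ≡ -1 (mod 6).
    Reduce coefficients mod 6: 5·t ≡ 5 (mod 6).
    The inverse of 5 mod 6 is 5 (since 5·5 = 25 = 4·6 + 1), so t ≡ 5·5 = 25 ≡ 1 (mod 6).
    Then x = 5 + 15·1 = 20, valid modulo lcm(15, 18) = 90: x ≡ 20 (mod 90).
  Combine with x ≡ 6 (mod 8): gcd(90, 8) = 2; 6 - 20 = -14, which IS divisible by 2, so compatible.
    Write x = 20 + 90·t and substitute into x ≡ 6 (mod 8): 90·t ≡ 6 − 20 = -14 (mod 8).
    Divide the congruence (and modulus) by g = 2: 45·t ≡ -7 (mod 4).
    Reduce coefficients mod 4: 1·t ≡ 1 (mod 4).
    So t ≡ 1 (mod 4).
    Then x = 20 + 90·1 = 110, valid modulo lcm(90, 8) = 360: x ≡ 110 (mod 360).
Verify: 110 mod 15 = 5, 110 mod 18 = 2, 110 mod 8 = 6.

x ≡ 110 (mod 360).


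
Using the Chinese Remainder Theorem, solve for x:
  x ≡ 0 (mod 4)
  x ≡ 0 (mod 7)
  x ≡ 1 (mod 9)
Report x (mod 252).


Moduli 4, 7, 9 are pairwise coprime; by CRT there is a unique solution modulo M = 4 · 7 · 9 = 252.
Solve pairwise, accumulating the modulus:
  Start with x ≡ 0 (mod 4).
  Combine with x ≡ 0 (mod 7): since gcd(4, 7) = 1, we get a unique residue mod 28.
    Write x = 0 + 4·t and substitute into x ≡ 0 (mod 7): 4·t ≡ 0 − 0 = 0 (mod 7).
    The inverse of 4 mod 7 is 2 (since 4·2 = 8 = 1·7 + 1), so t ≡ 2·0 = 0 ≡ 0 (mod 7).
    Then x = 0 + 4·0 = 0, valid modulo lcm(4, 7) = 28: x ≡ 0 (mod 28).
  Combine with x ≡ 1 (mod 9): since gcd(28, 9) = 1, we get a unique residue mod 252.
    Write x = 0 + 28·t and substitute into x ≡ 1 (mod 9): 28·t ≡ 1 − 0 = 1 (mod 9).
    Reduce coefficients mod 9: 1·t ≡ 1 (mod 9).
    So t ≡ 1 (mod 9).
    Then x = 0 + 28·1 = 28, valid modulo lcm(28, 9) = 252: x ≡ 28 (mod 252).
Verify: 28 mod 4 = 0 ✓, 28 mod 7 = 0 ✓, 28 mod 9 = 1 ✓.

x ≡ 28 (mod 252).


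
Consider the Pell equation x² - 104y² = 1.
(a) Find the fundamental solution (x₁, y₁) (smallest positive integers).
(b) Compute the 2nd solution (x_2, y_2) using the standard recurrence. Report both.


Step 1: Find the fundamental solution (x₁, y₁) of x² - 104y² = 1.
  Expand √104 as a continued fraction. a₀ = ⌊√104⌋ = 10; iterate m_{k+1} = d_k·a_k − m_k, d_{k+1} = (104 − m_{k+1}²)/d_k, a_{k+1} = ⌊(a₀ + m_{k+1})/d_{k+1}⌋ (starting m₀ = 0, d₀ = 1), with convergents p_k = a_k·p_{k-1} + p_{k-2}, q_k = a_k·q_{k-1} + q_{k-2} (p₋₁ = 1, q₋₁ = 0):
  k = 0: a₀ = 10; p₀/q₀ = 10/1; p₀² − 104·q₀² = 100 − 104 = -4.
  k = 1: m = 10, d = 4, a = ⌊(10 + 10)/4⌋ = 5; p/q = (5·10 + 1)/(5·1 + 0) = 51/5; p² − 104·q² = 2601 − 2600 = 1.
  The first convergent with p² − 104·q² = 1 gives the fundamental solution (x₁, y₁) = (51, 5).
Step 2: Apply the recurrence (x_{n+1}, y_{n+1}) = (x₁x_n + 104y₁y_n, x₁y_n + y₁x_n) repeatedly.
  From (x_1, y_1) = (51, 5): x_2 = 51·51 + 104·5·5 = 5201; y_2 = 51·5 + 5·51 = 510.
Step 3: Verify x_2² - 104·y_2² = 27050401 - 27050400 = 1 (should be 1). ✓

(x_1, y_1) = (51, 5); (x_2, y_2) = (5201, 510).


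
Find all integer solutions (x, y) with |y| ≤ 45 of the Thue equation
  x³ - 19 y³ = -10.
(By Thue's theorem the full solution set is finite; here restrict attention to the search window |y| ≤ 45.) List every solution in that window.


The equation is x³ - 19y³ = -10. For fixed y, x³ = 19·y³ − 10, so a solution requires the RHS to be a perfect cube.
Strategy: iterate y from -45 to 45, compute RHS = 19·y³ − 10, and check whether it is a (positive or negative) perfect cube.
Check small values of y:
  y = 0: RHS = -10 is not a perfect cube.
  y = 1: RHS = 9 is not a perfect cube.
  y = -1: RHS = -29 is not a perfect cube.
  y = 2: RHS = 142 is not a perfect cube.
  y = -2: RHS = -162 is not a perfect cube.
  y = 3: RHS = 503 is not a perfect cube.
  y = -3: RHS = -523 is not a perfect cube.
Continuing the search up to |y| = 45 finds no solutions either.
No (x, y) in the scanned range satisfies the equation.

No integer solutions with |y| ≤ 45.


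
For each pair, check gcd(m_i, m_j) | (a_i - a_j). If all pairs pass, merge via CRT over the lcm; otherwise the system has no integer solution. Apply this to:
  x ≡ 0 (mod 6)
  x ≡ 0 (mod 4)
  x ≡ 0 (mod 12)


Moduli 6, 4, 12 are not pairwise coprime, so CRT works modulo lcm(m_i) when all pairwise compatibility conditions hold.
Pairwise compatibility: gcd(m_i, m_j) must divide a_i - a_j for every pair.
Merge one congruence at a time:
  Start: x ≡ 0 (mod 6).
  Combine with x ≡ 0 (mod 4): gcd(6, 4) = 2; 0 - 0 = 0, which IS divisible by 2, so compatible.
    Write x = 0 + 6·t and substitute into x ≡ 0 (mod 4): 6·t ≡ 0 − 0 = 0 (mod 4).
    Divide the congruence (and modulus) by g = 2: 3·t ≡ 0 (mod 2).
    Reduce coefficients mod 2: 1·t ≡ 0 (mod 2).
    So t ≡ 0 (mod 2).
    Then x = 0 + 6·0 = 0, valid modulo lcm(6, 4) = 12: x ≡ 0 (mod 12).
  Combine with x ≡ 0 (mod 12): gcd(12, 12) = 12; 0 - 0 = 0, which IS divisible by 12, so compatible.
    Write x = 0 + 12·t and substitute into x ≡ 0 (mod 12): 12·t ≡ 0 − 0 = 0 (mod 12).
    Divide the congruence (and modulus) by g = 12: 1·t ≡ 0 (mod 1).
    Modulo 1 every t works; take t = 0.
    Then x = 0 + 12·0 = 0, valid modulo lcm(12, 12) = 12: x ≡ 0 (mod 12).
Verify: 0 mod 6 = 0, 0 mod 4 = 0, 0 mod 12 = 0.

x ≡ 0 (mod 12).


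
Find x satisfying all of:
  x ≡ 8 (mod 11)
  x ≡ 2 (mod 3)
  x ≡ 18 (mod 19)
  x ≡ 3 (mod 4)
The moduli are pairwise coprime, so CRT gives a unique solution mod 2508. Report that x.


Product of moduli M = 11 · 3 · 19 · 4 = 2508.
Merge one congruence at a time:
  Start: x ≡ 8 (mod 11).
  Combine with x ≡ 2 (mod 3); new modulus lcm = 33.
    Write x = 8 + 11·t and substitute into x ≡ 2 (mod 3): 11·t ≡ 2 − 8 = -6 (mod 3).
    Reduce coefficients mod 3: 2·t ≡ 0 (mod 3).
    The inverse of 2 mod 3 is 2 (since 2·2 = 4 = 1·3 + 1), so t ≡ 2·0 = 0 ≡ 0 (mod 3).
    Then x = 8 + 11·0 = 8, valid modulo lcm(11, 3) = 33: x ≡ 8 (mod 33).
  Combine with x ≡ 18 (mod 19); new modulus lcm = 627.
    Write x = 8 + 33·t and substitute into x ≡ 18 (mod 19): 33·t ≡ 18 − 8 = 10 (mod 19).
    Reduce coefficients mod 19: 14·t ≡ 10 (mod 19).
    The inverse of 14 mod 19 is 15 (since 14·15 = 210 = 11·19 + 1), so t ≡ 15·10 = 150 ≡ 17 (mod 19).
    Then x = 8 + 33·17 = 569, valid modulo lcm(33, 19) = 627: x ≡ 569 (mod 627).
  Combine with x ≡ 3 (mod 4); new modulus lcm = 2508.
    Write x = 569 + 627·t and substitute into x ≡ 3 (mod 4): 627·t ≡ 3 − 569 = -566 (mod 4).
    Reduce coefficients mod 4: 3·t ≡ 2 (mod 4).
    The inverse of 3 mod 4 is 3 (since 3·3 = 9 = 2·4 + 1), so t ≡ 3·2 = 6 ≡ 2 (mod 4).
    Then x = 569 + 627·2 = 1823, valid modulo lcm(627, 4) = 2508: x ≡ 1823 (mod 2508).
Verify against each original: 1823 mod 11 = 8, 1823 mod 3 = 2, 1823 mod 19 = 18, 1823 mod 4 = 3.

x ≡ 1823 (mod 2508).


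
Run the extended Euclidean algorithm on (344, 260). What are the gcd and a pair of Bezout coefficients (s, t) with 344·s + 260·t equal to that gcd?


Euclidean algorithm on (344, 260) — divide until remainder is 0:
  344 = 1 · 260 + 84
  260 = 3 · 84 + 8
  84 = 10 · 8 + 4
  8 = 2 · 4 + 0
gcd(344, 260) = 4.
Track Bezout coefficients alongside the remainders: start with r₀ = 344 = a·1 + b·0 (s = 1, t = 0) and r₁ = 260 = a·0 + b·1 (s = 0, t = 1); each new remainder r_{k+1} = r_{k-1} − q_k·r_k inherits s_{k+1} = s_{k-1} − q_k·s_k, t_{k+1} = t_{k-1} − q_k·t_k, so r_k = a·s_k + b·t_k at every step:
  q = 1: r = 84, s = 1 − 1·0 = 1, t = 0 − 1·1 = -1  (check: 344·1 + 260·(-1) = 84)
  q = 3: r = 8, s = 0 − 3·1 = -3, t = 1 − 3·(-1) = 4  (check: 344·(-3) + 260·4 = 8)
  q = 10: r = 4, s = 1 − 10·(-3) = 31, t = -1 − 10·4 = -41  (check: 344·31 + 260·(-41) = 4)
The row with r = 4 (the gcd) gives the Bezout coefficients s = 31, t = -41.
Result: 344 · (31) + 260 · (-41) = 4.

gcd(344, 260) = 4; s = 31, t = -41 (check: 344·31 + 260·(-41) = 4).


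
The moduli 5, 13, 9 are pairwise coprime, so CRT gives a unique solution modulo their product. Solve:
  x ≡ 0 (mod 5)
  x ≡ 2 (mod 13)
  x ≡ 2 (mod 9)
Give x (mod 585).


Moduli 5, 13, 9 are pairwise coprime; by CRT there is a unique solution modulo M = 5 · 13 · 9 = 585.
Solve pairwise, accumulating the modulus:
  Start with x ≡ 0 (mod 5).
  Combine with x ≡ 2 (mod 13): since gcd(5, 13) = 1, we get a unique residue mod 65.
    Write x = 0 + 5·t and substitute into x ≡ 2 (mod 13): 5·t ≡ 2 − 0 = 2 (mod 13).
    The inverse of 5 mod 13 is 8 (since 5·8 = 40 = 3·13 + 1), so t ≡ 8·2 = 16 ≡ 3 (mod 13).
    Then x = 0 + 5·3 = 15, valid modulo lcm(5, 13) = 65: x ≡ 15 (mod 65).
  Combine with x ≡ 2 (mod 9): since gcd(65, 9) = 1, we get a unique residue mod 585.
    Write x = 15 + 65·t and substitute into x ≡ 2 (mod 9): 65·t ≡ 2 − 15 = -13 (mod 9).
    Reduce coefficients mod 9: 2·t ≡ 5 (mod 9).
    The inverse of 2 mod 9 is 5 (since 2·5 = 10 = 1·9 + 1), so t ≡ 5·5 = 25 ≡ 7 (mod 9).
    Then x = 15 + 65·7 = 470, valid modulo lcm(65, 9) = 585: x ≡ 470 (mod 585).
Verify: 470 mod 5 = 0 ✓, 470 mod 13 = 2 ✓, 470 mod 9 = 2 ✓.

x ≡ 470 (mod 585).


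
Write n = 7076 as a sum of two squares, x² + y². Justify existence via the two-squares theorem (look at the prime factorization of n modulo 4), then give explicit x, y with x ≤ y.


Step 1: Factor n = 7076 = 2^2 · 29 · 61.
Step 2: Check the mod-4 condition on each prime factor: 2 = 2 (special); 29 ≡ 1 (mod 4), exponent 1; 61 ≡ 1 (mod 4), exponent 1.
All primes ≡ 3 (mod 4) appear to even exponent (or don't appear), so by the two-squares theorem n IS expressible as a sum of two squares.
Step 3: Build a representation. Group n = k² · m with k = 2 and m = 29 · 61 = 1769 (a product of primes ≡ 1 (mod 4)); a representation of m scales to one of n via (k·x)² + (k·y)² = k²(x² + y²). Each prime p ≡ 1 (mod 4) is itself a sum of two squares; find a² by testing p − a² for a perfect square:
  29: 29 − 1² = 28, 29 − 2² = 25 = 5² ⇒ 29 = 2² + 5².
  61: 61 − 1² = 60, 61 − 2² = 57, 61 − 3² = 52, 61 − 4² = 45, 61 − 5² = 36 = 6² ⇒ 61 = 5² + 6².
  Combine using the Brahmagupta–Fibonacci identity (a² + b²)(c² + d²) = (ac − bd)² + (ad + bc)² = (ac + bd)² + (ad − bc)²:
  29 · 61 = 1769: from (2² + 5²)(5² + 6²), take (2·5 − 5·6, 2·6 + 5·5) = (10 − 30, 12 + 25) = (-20, 37); dropping signs (only squares matter) gives (20, 37); check 20² + 37² = 400 + 1369 = 1769 ✓.
  Scale by k = 2: (2·20, 2·37) = (40, 74).
Step 4: Order so x ≤ y and verify: 40² + 74² = 1600 + 5476 = 7076 = n. ✓

n = 7076 = 40² + 74² (one valid representation with x ≤ y).


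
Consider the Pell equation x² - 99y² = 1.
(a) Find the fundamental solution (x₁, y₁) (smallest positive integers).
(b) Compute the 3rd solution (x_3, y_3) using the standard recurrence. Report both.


Step 1: Find the fundamental solution (x₁, y₁) of x² - 99y² = 1.
  Expand √99 as a continued fraction. a₀ = ⌊√99⌋ = 9; iterate m_{k+1} = d_k·a_k − m_k, d_{k+1} = (99 − m_{k+1}²)/d_k, a_{k+1} = ⌊(a₀ + m_{k+1})/d_{k+1}⌋ (starting m₀ = 0, d₀ = 1), with convergents p_k = a_k·p_{k-1} + p_{k-2}, q_k = a_k·q_{k-1} + q_{k-2} (p₋₁ = 1, q₋₁ = 0):
  k = 0: a₀ = 9; p₀/q₀ = 9/1; p₀² − 99·q₀² = 81 − 99 = -18.
  k = 1: m = 9, d = 18, a = ⌊(9 + 9)/18⌋ = 1; p/q = (1·9 + 1)/(1·1 + 0) = 10/1; p² − 99·q² = 100 − 99 = 1.
  The first convergent with p² − 99·q² = 1 gives the fundamental solution (x₁, y₁) = (10, 1).
Step 2: Apply the recurrence (x_{n+1}, y_{n+1}) = (x₁x_n + 99y₁y_n, x₁y_n + y₁x_n) repeatedly.
  From (x_1, y_1) = (10, 1): x_2 = 10·10 + 99·1·1 = 199; y_2 = 10·1 + 1·10 = 20.
  From (x_2, y_2) = (199, 20): x_3 = 10·199 + 99·1·20 = 3970; y_3 = 10·20 + 1·199 = 399.
Step 3: Verify x_3² - 99·y_3² = 15760900 - 15760899 = 1 (should be 1). ✓

(x_1, y_1) = (10, 1); (x_3, y_3) = (3970, 399).


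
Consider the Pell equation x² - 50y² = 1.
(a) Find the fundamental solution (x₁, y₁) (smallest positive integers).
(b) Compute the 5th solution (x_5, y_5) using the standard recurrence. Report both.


Step 1: Find the fundamental solution (x₁, y₁) of x² - 50y² = 1.
  Expand √50 as a continued fraction. a₀ = ⌊√50⌋ = 7; iterate m_{k+1} = d_k·a_k − m_k, d_{k+1} = (50 − m_{k+1}²)/d_k, a_{k+1} = ⌊(a₀ + m_{k+1})/d_{k+1}⌋ (starting m₀ = 0, d₀ = 1), with convergents p_k = a_k·p_{k-1} + p_{k-2}, q_k = a_k·q_{k-1} + q_{k-2} (p₋₁ = 1, q₋₁ = 0):
  k = 0: a₀ = 7; p₀/q₀ = 7/1; p₀² − 50·q₀² = 49 − 50 = -1.
  k = 1: m = 7, d = 1, a = ⌊(7 + 7)/1⌋ = 14; p/q = (14·7 + 1)/(14·1 + 0) = 99/14; p² − 50·q² = 9801 − 9800 = 1.
  The first convergent with p² − 50·q² = 1 gives the fundamental solution (x₁, y₁) = (99, 14).
Step 2: Apply the recurrence (x_{n+1}, y_{n+1}) = (x₁x_n + 50y₁y_n, x₁y_n + y₁x_n) repeatedly.
  From (x_1, y_1) = (99, 14): x_2 = 99·99 + 50·14·14 = 19601; y_2 = 99·14 + 14·99 = 2772.
  From (x_2, y_2) = (19601, 2772): x_3 = 99·19601 + 50·14·2772 = 3880899; y_3 = 99·2772 + 14·19601 = 548842.
  From (x_3, y_3) = (3880899, 548842): x_4 = 99·3880899 + 50·14·548842 = 768398401; y_4 = 99·548842 + 14·3880899 = 108667944.
  From (x_4, y_4) = (768398401, 108667944): x_5 = 99·768398401 + 50·14·108667944 = 152139002499; y_5 = 99·108667944 + 14·768398401 = 21515704070.
Step 3: Verify x_5² - 50·y_5² = 23146276081390728245001 - 23146276081390728245000 = 1 (should be 1). ✓

(x_1, y_1) = (99, 14); (x_5, y_5) = (152139002499, 21515704070).


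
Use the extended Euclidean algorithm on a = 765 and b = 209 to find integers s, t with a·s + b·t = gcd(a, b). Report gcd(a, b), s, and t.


Euclidean algorithm on (765, 209) — divide until remainder is 0:
  765 = 3 · 209 + 138
  209 = 1 · 138 + 71
  138 = 1 · 71 + 67
  71 = 1 · 67 + 4
  67 = 16 · 4 + 3
  4 = 1 · 3 + 1
  3 = 3 · 1 + 0
gcd(765, 209) = 1.
Track Bezout coefficients alongside the remainders: start with r₀ = 765 = a·1 + b·0 (s = 1, t = 0) and r₁ = 209 = a·0 + b·1 (s = 0, t = 1); each new remainder r_{k+1} = r_{k-1} − q_k·r_k inherits s_{k+1} = s_{k-1} − q_k·s_k, t_{k+1} = t_{k-1} − q_k·t_k, so r_k = a·s_k + b·t_k at every step:
  q = 3: r = 138, s = 1 − 3·0 = 1, t = 0 − 3·1 = -3  (check: 765·1 + 209·(-3) = 138)
  q = 1: r = 71, s = 0 − 1·1 = -1, t = 1 − 1·(-3) = 4  (check: 765·(-1) + 209·4 = 71)
  q = 1: r = 67, s = 1 − 1·(-1) = 2, t = -3 − 1·4 = -7  (check: 765·2 + 209·(-7) = 67)
  q = 1: r = 4, s = -1 − 1·2 = -3, t = 4 − 1·(-7) = 11  (check: 765·(-3) + 209·11 = 4)
  q = 16: r = 3, s = 2 − 16·(-3) = 50, t = -7 − 16·11 = -183  (check: 765·50 + 209·(-183) = 3)
  q = 1: r = 1, s = -3 − 1·50 = -53, t = 11 − 1·(-183) = 194  (check: 765·(-53) + 209·194 = 1)
The row with r = 1 (the gcd) gives the Bezout coefficients s = -53, t = 194.
Result: 765 · (-53) + 209 · (194) = 1.

gcd(765, 209) = 1; s = -53, t = 194 (check: 765·(-53) + 209·194 = 1).


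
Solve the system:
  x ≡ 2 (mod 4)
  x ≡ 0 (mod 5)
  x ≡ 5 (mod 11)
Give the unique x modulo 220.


Moduli 4, 5, 11 are pairwise coprime; by CRT there is a unique solution modulo M = 4 · 5 · 11 = 220.
Solve pairwise, accumulating the modulus:
  Start with x ≡ 2 (mod 4).
  Combine with x ≡ 0 (mod 5): since gcd(4, 5) = 1, we get a unique residue mod 20.
    Write x = 2 + 4·t and substitute into x ≡ 0 (mod 5): 4·t ≡ 0 − 2 = -2 (mod 5).
    Reduce coefficients mod 5: 4·t ≡ 3 (mod 5).
    The inverse of 4 mod 5 is 4 (since 4·4 = 16 = 3·5 + 1), so t ≡ 4·3 = 12 ≡ 2 (mod 5).
    Then x = 2 + 4·2 = 10, valid modulo lcm(4, 5) = 20: x ≡ 10 (mod 20).
  Combine with x ≡ 5 (mod 11): since gcd(20, 11) = 1, we get a unique residue mod 220.
    Write x = 10 + 20·t and substitute into x ≡ 5 (mod 11): 20·t ≡ 5 − 10 = -5 (mod 11).
    Reduce coefficients mod 11: 9·t ≡ 6 (mod 11).
    The inverse of 9 mod 11 is 5 (since 9·5 = 45 = 4·11 + 1), so t ≡ 5·6 = 30 ≡ 8 (mod 11).
    Then x = 10 + 20·8 = 170, valid modulo lcm(20, 11) = 220: x ≡ 170 (mod 220).
Verify: 170 mod 4 = 2 ✓, 170 mod 5 = 0 ✓, 170 mod 11 = 5 ✓.

x ≡ 170 (mod 220).


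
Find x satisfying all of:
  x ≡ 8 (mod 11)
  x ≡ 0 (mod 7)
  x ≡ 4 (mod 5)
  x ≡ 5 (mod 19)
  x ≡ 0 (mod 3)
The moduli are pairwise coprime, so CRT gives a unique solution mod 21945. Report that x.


Product of moduli M = 11 · 7 · 5 · 19 · 3 = 21945.
Merge one congruence at a time:
  Start: x ≡ 8 (mod 11).
  Combine with x ≡ 0 (mod 7); new modulus lcm = 77.
    Write x = 8 + 11·t and substitute into x ≡ 0 (mod 7): 11·t ≡ 0 − 8 = -8 (mod 7).
    Reduce coefficients mod 7: 4·t ≡ 6 (mod 7).
    The inverse of 4 mod 7 is 2 (since 4·2 = 8 = 1·7 + 1), so t ≡ 2·6 = 12 ≡ 5 (mod 7).
    Then x = 8 + 11·5 = 63, valid modulo lcm(11, 7) = 77: x ≡ 63 (mod 77).
  Combine with x ≡ 4 (mod 5); new modulus lcm = 385.
    Write x = 63 + 77·t and substitute into x ≡ 4 (mod 5): 77·t ≡ 4 − 63 = -59 (mod 5).
    Reduce coefficients mod 5: 2·t ≡ 1 (mod 5).
    The inverse of 2 mod 5 is 3 (since 2·3 = 6 = 1·5 + 1), so t ≡ 3·1 = 3 ≡ 3 (mod 5).
    Then x = 63 + 77·3 = 294, valid modulo lcm(77, 5) = 385: x ≡ 294 (mod 385).
  Combine with x ≡ 5 (mod 19); new modulus lcm = 7315.
    Write x = 294 + 385·t and substitute into x ≡ 5 (mod 19): 385·t ≡ 5 − 294 = -289 (mod 19).
    Reduce coefficients mod 19: 5·t ≡ 15 (mod 19).
    The inverse of 5 mod 19 is 4 (since 5·4 = 20 = 1·19 + 1), so t ≡ 4·15 = 60 ≡ 3 (mod 19).
    Then x = 294 + 385·3 = 1449, valid modulo lcm(385, 19) = 7315: x ≡ 1449 (mod 7315).
  Combine with x ≡ 0 (mod 3); new modulus lcm = 21945.
    Write x = 1449 + 7315·t and substitute into x ≡ 0 (mod 3): 7315·t ≡ 0 − 1449 = -1449 (mod 3).
    Reduce coefficients mod 3: 1·t ≡ 0 (mod 3).
    So t ≡ 0 (mod 3).
    Then x = 1449 + 7315·0 = 1449, valid modulo lcm(7315, 3) = 21945: x ≡ 1449 (mod 21945).
Verify against each original: 1449 mod 11 = 8, 1449 mod 7 = 0, 1449 mod 5 = 4, 1449 mod 19 = 5, 1449 mod 3 = 0.

x ≡ 1449 (mod 21945).


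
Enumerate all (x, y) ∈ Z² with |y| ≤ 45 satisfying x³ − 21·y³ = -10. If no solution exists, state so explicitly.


The equation is x³ - 21y³ = -10. For fixed y, x³ = 21·y³ − 10, so a solution requires the RHS to be a perfect cube.
Strategy: iterate y from -45 to 45, compute RHS = 21·y³ − 10, and check whether it is a (positive or negative) perfect cube.
Check small values of y:
  y = 0: RHS = -10 is not a perfect cube.
  y = 1: RHS = 11 is not a perfect cube.
  y = -1: RHS = -31 is not a perfect cube.
  y = 2: RHS = 158 is not a perfect cube.
  y = -2: RHS = -178 is not a perfect cube.
  y = 3: RHS = 557 is not a perfect cube.
  y = -3: RHS = -577 is not a perfect cube.
Continuing the search up to |y| = 45 finds no solutions either.
No (x, y) in the scanned range satisfies the equation.

No integer solutions with |y| ≤ 45.


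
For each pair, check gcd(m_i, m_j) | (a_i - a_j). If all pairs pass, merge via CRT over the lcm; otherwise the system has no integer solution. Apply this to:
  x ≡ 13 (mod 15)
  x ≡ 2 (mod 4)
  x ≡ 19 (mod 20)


Moduli 15, 4, 20 are not pairwise coprime, so CRT works modulo lcm(m_i) when all pairwise compatibility conditions hold.
Pairwise compatibility: gcd(m_i, m_j) must divide a_i - a_j for every pair.
Merge one congruence at a time:
  Start: x ≡ 13 (mod 15).
  Combine with x ≡ 2 (mod 4): gcd(15, 4) = 1; 2 - 13 = -11, which IS divisible by 1, so compatible.
    Write x = 13 + 15·t and substitute into x ≡ 2 (mod 4): 15·t ≡ 2 − 13 = -11 (mod 4).
    Reduce coefficients mod 4: 3·t ≡ 1 (mod 4).
    The inverse of 3 mod 4 is 3 (since 3·3 = 9 = 2·4 + 1), so t ≡ 3·1 = 3 ≡ 3 (mod 4).
    Then x = 13 + 15·3 = 58, valid modulo lcm(15, 4) = 60: x ≡ 58 (mod 60).
  Combine with x ≡ 19 (mod 20): gcd(60, 20) = 20, and 19 - 58 = -39 is NOT divisible by 20.
    ⇒ system is inconsistent (no integer solution).

No solution (the system is inconsistent).


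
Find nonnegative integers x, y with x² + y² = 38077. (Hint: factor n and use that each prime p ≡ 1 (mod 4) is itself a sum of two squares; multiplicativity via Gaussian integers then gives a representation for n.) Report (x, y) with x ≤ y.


Step 1: Factor n = 38077 = 13 · 29 · 101.
Step 2: Check the mod-4 condition on each prime factor: 13 ≡ 1 (mod 4), exponent 1; 29 ≡ 1 (mod 4), exponent 1; 101 ≡ 1 (mod 4), exponent 1.
All primes ≡ 3 (mod 4) appear to even exponent (or don't appear), so by the two-squares theorem n IS expressible as a sum of two squares.
Step 3: Build a representation. Here n = 13 · 29 · 101 is a product of primes ≡ 1 (mod 4). Each prime p ≡ 1 (mod 4) is itself a sum of two squares; find a² by testing p − a² for a perfect square:
  13: 13 − 1² = 12, 13 − 2² = 9 = 3² ⇒ 13 = 2² + 3².
  29: 29 − 1² = 28, 29 − 2² = 25 = 5² ⇒ 29 = 2² + 5².
  101: 101 − 1² = 100 = 10² ⇒ 101 = 1² + 10².
  Combine using the Brahmagupta–Fibonacci identity (a² + b²)(c² + d²) = (ac − bd)² + (ad + bc)² = (ac + bd)² + (ad − bc)²:
  13 · 29 = 377: from (2² + 3²)(2² + 5²), take (2·2 − 3·5, 2·5 + 3·2) = (4 − 15, 10 + 6) = (-11, 16); dropping signs (only squares matter) gives (11, 16); check 11² + 16² = 121 + 256 = 377 ✓.
  377 · 101 = 38077: from (11² + 16²)(1² + 10²), take (11·1 − 16·10, 11·10 + 16·1) = (11 − 160, 110 + 16) = (-149, 126); dropping signs (only squares matter) gives (149, 126); check 149² + 126² = 22201 + 15876 = 38077 ✓.
Step 4: Order so x ≤ y and verify: 126² + 149² = 15876 + 22201 = 38077 = n. ✓

n = 38077 = 126² + 149² (one valid representation with x ≤ y).


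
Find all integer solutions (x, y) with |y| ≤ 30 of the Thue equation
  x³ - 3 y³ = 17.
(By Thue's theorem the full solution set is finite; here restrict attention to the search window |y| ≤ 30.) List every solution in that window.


The equation is x³ - 3y³ = 17. For fixed y, x³ = 3·y³ + 17, so a solution requires the RHS to be a perfect cube.
Strategy: iterate y from -30 to 30, compute RHS = 3·y³ + 17, and check whether it is a (positive or negative) perfect cube.
Check small values of y:
  y = 0: RHS = 17 is not a perfect cube.
  y = 1: RHS = 20 is not a perfect cube.
  y = -1: RHS = 14 is not a perfect cube.
  y = 2: RHS = 41 is not a perfect cube.
  y = -2: RHS = -7 is not a perfect cube.
  y = 3: RHS = 98 is not a perfect cube.
  y = -3: RHS = -64 = (-4)³ ⇒ x = -4 works.
Continuing the search up to |y| = 30 finds no further solutions beyond those listed.
Collected solutions: (-4, -3).

Solutions (with |y| ≤ 30): (-4, -3).


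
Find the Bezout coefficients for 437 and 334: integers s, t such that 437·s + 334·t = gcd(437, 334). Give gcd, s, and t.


Euclidean algorithm on (437, 334) — divide until remainder is 0:
  437 = 1 · 334 + 103
  334 = 3 · 103 + 25
  103 = 4 · 25 + 3
  25 = 8 · 3 + 1
  3 = 3 · 1 + 0
gcd(437, 334) = 1.
Track Bezout coefficients alongside the remainders: start with r₀ = 437 = a·1 + b·0 (s = 1, t = 0) and r₁ = 334 = a·0 + b·1 (s = 0, t = 1); each new remainder r_{k+1} = r_{k-1} − q_k·r_k inherits s_{k+1} = s_{k-1} − q_k·s_k, t_{k+1} = t_{k-1} − q_k·t_k, so r_k = a·s_k + b·t_k at every step:
  q = 1: r = 103, s = 1 − 1·0 = 1, t = 0 − 1·1 = -1  (check: 437·1 + 334·(-1) = 103)
  q = 3: r = 25, s = 0 − 3·1 = -3, t = 1 − 3·(-1) = 4  (check: 437·(-3) + 334·4 = 25)
  q = 4: r = 3, s = 1 − 4·(-3) = 13, t = -1 − 4·4 = -17  (check: 437·13 + 334·(-17) = 3)
  q = 8: r = 1, s = -3 − 8·13 = -107, t = 4 − 8·(-17) = 140  (check: 437·(-107) + 334·140 = 1)
The row with r = 1 (the gcd) gives the Bezout coefficients s = -107, t = 140.
Result: 437 · (-107) + 334 · (140) = 1.

gcd(437, 334) = 1; s = -107, t = 140 (check: 437·(-107) + 334·140 = 1).


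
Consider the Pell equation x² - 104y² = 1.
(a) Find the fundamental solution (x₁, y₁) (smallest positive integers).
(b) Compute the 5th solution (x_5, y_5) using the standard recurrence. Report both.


Step 1: Find the fundamental solution (x₁, y₁) of x² - 104y² = 1.
  Expand √104 as a continued fraction. a₀ = ⌊√104⌋ = 10; iterate m_{k+1} = d_k·a_k − m_k, d_{k+1} = (104 − m_{k+1}²)/d_k, a_{k+1} = ⌊(a₀ + m_{k+1})/d_{k+1}⌋ (starting m₀ = 0, d₀ = 1), with convergents p_k = a_k·p_{k-1} + p_{k-2}, q_k = a_k·q_{k-1} + q_{k-2} (p₋₁ = 1, q₋₁ = 0):
  k = 0: a₀ = 10; p₀/q₀ = 10/1; p₀² − 104·q₀² = 100 − 104 = -4.
  k = 1: m = 10, d = 4, a = ⌊(10 + 10)/4⌋ = 5; p/q = (5·10 + 1)/(5·1 + 0) = 51/5; p² − 104·q² = 2601 − 2600 = 1.
  The first convergent with p² − 104·q² = 1 gives the fundamental solution (x₁, y₁) = (51, 5).
Step 2: Apply the recurrence (x_{n+1}, y_{n+1}) = (x₁x_n + 104y₁y_n, x₁y_n + y₁x_n) repeatedly.
  From (x_1, y_1) = (51, 5): x_2 = 51·51 + 104·5·5 = 5201; y_2 = 51·5 + 5·51 = 510.
  From (x_2, y_2) = (5201, 510): x_3 = 51·5201 + 104·5·510 = 530451; y_3 = 51·510 + 5·5201 = 52015.
  From (x_3, y_3) = (530451, 52015): x_4 = 51·530451 + 104·5·52015 = 54100801; y_4 = 51·52015 + 5·530451 = 5305020.
  From (x_4, y_4) = (54100801, 5305020): x_5 = 51·54100801 + 104·5·5305020 = 5517751251; y_5 = 51·5305020 + 5·54100801 = 541060025.
Step 3: Verify x_5² - 104·y_5² = 30445578867912065001 - 30445578867912065000 = 1 (should be 1). ✓

(x_1, y_1) = (51, 5); (x_5, y_5) = (5517751251, 541060025).


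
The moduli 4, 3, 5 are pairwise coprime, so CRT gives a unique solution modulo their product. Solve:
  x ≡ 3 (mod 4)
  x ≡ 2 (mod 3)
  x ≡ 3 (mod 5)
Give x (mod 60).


Moduli 4, 3, 5 are pairwise coprime; by CRT there is a unique solution modulo M = 4 · 3 · 5 = 60.
Solve pairwise, accumulating the modulus:
  Start with x ≡ 3 (mod 4).
  Combine with x ≡ 2 (mod 3): since gcd(4, 3) = 1, we get a unique residue mod 12.
    Write x = 3 + 4·t and substitute into x ≡ 2 (mod 3): 4·t ≡ 2 − 3 = -1 (mod 3).
    Reduce coefficients mod 3: 1·t ≡ 2 (mod 3).
    So t ≡ 2 (mod 3).
    Then x = 3 + 4·2 = 11, valid modulo lcm(4, 3) = 12: x ≡ 11 (mod 12).
  Combine with x ≡ 3 (mod 5): since gcd(12, 5) = 1, we get a unique residue mod 60.
    Write x = 11 + 12·t and substitute into x ≡ 3 (mod 5): 12·t ≡ 3 − 11 = -8 (mod 5).
    Reduce coefficients mod 5: 2·t ≡ 2 (mod 5).
    The inverse of 2 mod 5 is 3 (since 2·3 = 6 = 1·5 + 1), so t ≡ 3·2 = 6 ≡ 1 (mod 5).
    Then x = 11 + 12·1 = 23, valid modulo lcm(12, 5) = 60: x ≡ 23 (mod 60).
Verify: 23 mod 4 = 3 ✓, 23 mod 3 = 2 ✓, 23 mod 5 = 3 ✓.

x ≡ 23 (mod 60).


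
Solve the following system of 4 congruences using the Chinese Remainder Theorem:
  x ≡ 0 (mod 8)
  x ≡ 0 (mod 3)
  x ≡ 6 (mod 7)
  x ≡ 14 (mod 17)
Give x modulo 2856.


Product of moduli M = 8 · 3 · 7 · 17 = 2856.
Merge one congruence at a time:
  Start: x ≡ 0 (mod 8).
  Combine with x ≡ 0 (mod 3); new modulus lcm = 24.
    Write x = 0 + 8·t and substitute into x ≡ 0 (mod 3): 8·t ≡ 0 − 0 = 0 (mod 3).
    Reduce coefficients mod 3: 2·t ≡ 0 (mod 3).
    The inverse of 2 mod 3 is 2 (since 2·2 = 4 = 1·3 + 1), so t ≡ 2·0 = 0 ≡ 0 (mod 3).
    Then x = 0 + 8·0 = 0, valid modulo lcm(8, 3) = 24: x ≡ 0 (mod 24).
  Combine with x ≡ 6 (mod 7); new modulus lcm = 168.
    Write x = 0 + 24·t and substitute into x ≡ 6 (mod 7): 24·t ≡ 6 − 0 = 6 (mod 7).
    Reduce coefficients mod 7: 3·t ≡ 6 (mod 7).
    The inverse of 3 mod 7 is 5 (since 3·5 = 15 = 2·7 + 1), so t ≡ 5·6 = 30 ≡ 2 (mod 7).
    Then x = 0 + 24·2 = 48, valid modulo lcm(24, 7) = 168: x ≡ 48 (mod 168).
  Combine with x ≡ 14 (mod 17); new modulus lcm = 2856.
    Write x = 48 + 168·t and substitute into x ≡ 14 (mod 17): 168·t ≡ 14 − 48 = -34 (mod 17).
    Reduce coefficients mod 17: 15·t ≡ 0 (mod 17).
    The inverse of 15 mod 17 is 8 (since 15·8 = 120 = 7·17 + 1), so t ≡ 8·0 = 0 ≡ 0 (mod 17).
    Then x = 48 + 168·0 = 48, valid modulo lcm(168, 17) = 2856: x ≡ 48 (mod 2856).
Verify against each original: 48 mod 8 = 0, 48 mod 3 = 0, 48 mod 7 = 6, 48 mod 17 = 14.

x ≡ 48 (mod 2856).


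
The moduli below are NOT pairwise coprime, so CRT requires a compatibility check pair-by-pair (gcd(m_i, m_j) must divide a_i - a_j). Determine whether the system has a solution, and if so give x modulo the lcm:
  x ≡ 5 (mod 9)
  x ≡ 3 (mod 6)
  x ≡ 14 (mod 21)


Moduli 9, 6, 21 are not pairwise coprime, so CRT works modulo lcm(m_i) when all pairwise compatibility conditions hold.
Pairwise compatibility: gcd(m_i, m_j) must divide a_i - a_j for every pair.
Merge one congruence at a time:
  Start: x ≡ 5 (mod 9).
  Combine with x ≡ 3 (mod 6): gcd(9, 6) = 3, and 3 - 5 = -2 is NOT divisible by 3.
    ⇒ system is inconsistent (no integer solution).

No solution (the system is inconsistent).


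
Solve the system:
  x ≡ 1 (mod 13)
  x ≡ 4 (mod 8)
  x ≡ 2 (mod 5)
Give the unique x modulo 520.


Moduli 13, 8, 5 are pairwise coprime; by CRT there is a unique solution modulo M = 13 · 8 · 5 = 520.
Solve pairwise, accumulating the modulus:
  Start with x ≡ 1 (mod 13).
  Combine with x ≡ 4 (mod 8): since gcd(13, 8) = 1, we get a unique residue mod 104.
    Write x = 1 + 13·t and substitute into x ≡ 4 (mod 8): 13·t ≡ 4 − 1 = 3 (mod 8).
    Reduce coefficients mod 8: 5·t ≡ 3 (mod 8).
    The inverse of 5 mod 8 is 5 (since 5·5 = 25 = 3·8 + 1), so t ≡ 5·3 = 15 ≡ 7 (mod 8).
    Then x = 1 + 13·7 = 92, valid modulo lcm(13, 8) = 104: x ≡ 92 (mod 104).
  Combine with x ≡ 2 (mod 5): since gcd(104, 5) = 1, we get a unique residue mod 520.
    Write x = 92 + 104·t and substitute into x ≡ 2 (mod 5): 104·t ≡ 2 − 92 = -90 (mod 5).
    Reduce coefficients mod 5: 4·t ≡ 0 (mod 5).
    The inverse of 4 mod 5 is 4 (since 4·4 = 16 = 3·5 + 1), so t ≡ 4·0 = 0 ≡ 0 (mod 5).
    Then x = 92 + 104·0 = 92, valid modulo lcm(104, 5) = 520: x ≡ 92 (mod 520).
Verify: 92 mod 13 = 1 ✓, 92 mod 8 = 4 ✓, 92 mod 5 = 2 ✓.

x ≡ 92 (mod 520).
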